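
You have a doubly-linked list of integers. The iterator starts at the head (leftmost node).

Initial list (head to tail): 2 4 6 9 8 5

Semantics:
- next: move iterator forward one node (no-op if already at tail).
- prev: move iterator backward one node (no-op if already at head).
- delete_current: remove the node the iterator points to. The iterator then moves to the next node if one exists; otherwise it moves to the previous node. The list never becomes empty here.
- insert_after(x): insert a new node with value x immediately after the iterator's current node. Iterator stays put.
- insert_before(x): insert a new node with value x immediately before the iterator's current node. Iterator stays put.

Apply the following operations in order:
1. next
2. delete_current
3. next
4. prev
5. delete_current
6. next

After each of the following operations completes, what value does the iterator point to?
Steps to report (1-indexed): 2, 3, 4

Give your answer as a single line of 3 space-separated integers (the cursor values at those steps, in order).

Answer: 6 9 6

Derivation:
After 1 (next): list=[2, 4, 6, 9, 8, 5] cursor@4
After 2 (delete_current): list=[2, 6, 9, 8, 5] cursor@6
After 3 (next): list=[2, 6, 9, 8, 5] cursor@9
After 4 (prev): list=[2, 6, 9, 8, 5] cursor@6
After 5 (delete_current): list=[2, 9, 8, 5] cursor@9
After 6 (next): list=[2, 9, 8, 5] cursor@8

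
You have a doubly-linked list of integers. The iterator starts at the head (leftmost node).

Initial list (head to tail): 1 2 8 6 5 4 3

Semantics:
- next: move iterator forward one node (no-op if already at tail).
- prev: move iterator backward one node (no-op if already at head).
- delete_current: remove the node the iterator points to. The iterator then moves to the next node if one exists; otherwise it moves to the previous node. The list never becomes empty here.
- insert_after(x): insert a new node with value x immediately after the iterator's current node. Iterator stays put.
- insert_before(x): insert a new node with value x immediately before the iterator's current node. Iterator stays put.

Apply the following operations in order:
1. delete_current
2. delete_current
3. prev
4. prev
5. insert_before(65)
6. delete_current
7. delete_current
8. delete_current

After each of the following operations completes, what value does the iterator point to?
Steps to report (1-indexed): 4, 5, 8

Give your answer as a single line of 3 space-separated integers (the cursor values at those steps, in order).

Answer: 8 8 4

Derivation:
After 1 (delete_current): list=[2, 8, 6, 5, 4, 3] cursor@2
After 2 (delete_current): list=[8, 6, 5, 4, 3] cursor@8
After 3 (prev): list=[8, 6, 5, 4, 3] cursor@8
After 4 (prev): list=[8, 6, 5, 4, 3] cursor@8
After 5 (insert_before(65)): list=[65, 8, 6, 5, 4, 3] cursor@8
After 6 (delete_current): list=[65, 6, 5, 4, 3] cursor@6
After 7 (delete_current): list=[65, 5, 4, 3] cursor@5
After 8 (delete_current): list=[65, 4, 3] cursor@4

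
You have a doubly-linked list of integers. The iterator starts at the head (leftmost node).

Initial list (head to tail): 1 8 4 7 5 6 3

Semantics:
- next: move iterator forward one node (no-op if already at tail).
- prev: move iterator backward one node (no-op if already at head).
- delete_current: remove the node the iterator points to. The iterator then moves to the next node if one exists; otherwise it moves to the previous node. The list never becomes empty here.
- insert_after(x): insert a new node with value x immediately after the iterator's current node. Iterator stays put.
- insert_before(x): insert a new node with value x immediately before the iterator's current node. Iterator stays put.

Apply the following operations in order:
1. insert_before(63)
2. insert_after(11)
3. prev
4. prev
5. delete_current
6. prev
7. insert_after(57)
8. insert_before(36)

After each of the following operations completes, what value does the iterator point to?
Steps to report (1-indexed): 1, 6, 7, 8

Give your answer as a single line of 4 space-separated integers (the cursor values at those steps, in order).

After 1 (insert_before(63)): list=[63, 1, 8, 4, 7, 5, 6, 3] cursor@1
After 2 (insert_after(11)): list=[63, 1, 11, 8, 4, 7, 5, 6, 3] cursor@1
After 3 (prev): list=[63, 1, 11, 8, 4, 7, 5, 6, 3] cursor@63
After 4 (prev): list=[63, 1, 11, 8, 4, 7, 5, 6, 3] cursor@63
After 5 (delete_current): list=[1, 11, 8, 4, 7, 5, 6, 3] cursor@1
After 6 (prev): list=[1, 11, 8, 4, 7, 5, 6, 3] cursor@1
After 7 (insert_after(57)): list=[1, 57, 11, 8, 4, 7, 5, 6, 3] cursor@1
After 8 (insert_before(36)): list=[36, 1, 57, 11, 8, 4, 7, 5, 6, 3] cursor@1

Answer: 1 1 1 1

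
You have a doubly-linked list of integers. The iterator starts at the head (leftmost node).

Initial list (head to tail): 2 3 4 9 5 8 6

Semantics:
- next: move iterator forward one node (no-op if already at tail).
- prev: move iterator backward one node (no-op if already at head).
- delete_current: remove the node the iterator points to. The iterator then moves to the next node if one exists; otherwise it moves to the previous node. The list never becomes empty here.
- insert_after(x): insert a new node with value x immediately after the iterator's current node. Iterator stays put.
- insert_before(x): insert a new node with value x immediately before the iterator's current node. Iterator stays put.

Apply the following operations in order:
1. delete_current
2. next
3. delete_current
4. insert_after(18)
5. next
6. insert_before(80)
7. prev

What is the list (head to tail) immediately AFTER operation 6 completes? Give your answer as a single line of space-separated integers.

Answer: 3 9 80 18 5 8 6

Derivation:
After 1 (delete_current): list=[3, 4, 9, 5, 8, 6] cursor@3
After 2 (next): list=[3, 4, 9, 5, 8, 6] cursor@4
After 3 (delete_current): list=[3, 9, 5, 8, 6] cursor@9
After 4 (insert_after(18)): list=[3, 9, 18, 5, 8, 6] cursor@9
After 5 (next): list=[3, 9, 18, 5, 8, 6] cursor@18
After 6 (insert_before(80)): list=[3, 9, 80, 18, 5, 8, 6] cursor@18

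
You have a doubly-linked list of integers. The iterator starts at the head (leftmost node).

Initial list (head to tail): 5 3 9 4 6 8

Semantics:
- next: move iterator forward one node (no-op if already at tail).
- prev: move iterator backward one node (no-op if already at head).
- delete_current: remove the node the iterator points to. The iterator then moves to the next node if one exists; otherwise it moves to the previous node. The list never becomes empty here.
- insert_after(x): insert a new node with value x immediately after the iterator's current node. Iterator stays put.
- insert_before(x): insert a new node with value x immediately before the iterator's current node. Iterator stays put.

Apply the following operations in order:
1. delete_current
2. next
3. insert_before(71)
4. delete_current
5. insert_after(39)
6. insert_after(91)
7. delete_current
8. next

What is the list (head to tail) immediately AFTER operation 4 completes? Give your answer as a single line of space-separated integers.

Answer: 3 71 4 6 8

Derivation:
After 1 (delete_current): list=[3, 9, 4, 6, 8] cursor@3
After 2 (next): list=[3, 9, 4, 6, 8] cursor@9
After 3 (insert_before(71)): list=[3, 71, 9, 4, 6, 8] cursor@9
After 4 (delete_current): list=[3, 71, 4, 6, 8] cursor@4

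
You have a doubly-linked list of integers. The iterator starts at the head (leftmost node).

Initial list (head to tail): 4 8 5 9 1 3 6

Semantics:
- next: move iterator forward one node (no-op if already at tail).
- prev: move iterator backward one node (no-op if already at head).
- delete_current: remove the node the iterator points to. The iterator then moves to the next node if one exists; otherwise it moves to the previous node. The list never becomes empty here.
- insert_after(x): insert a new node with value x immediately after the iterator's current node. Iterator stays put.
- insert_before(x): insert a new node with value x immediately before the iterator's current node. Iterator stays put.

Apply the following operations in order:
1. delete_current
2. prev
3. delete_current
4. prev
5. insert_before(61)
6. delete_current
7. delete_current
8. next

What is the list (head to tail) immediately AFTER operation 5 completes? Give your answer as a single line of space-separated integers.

Answer: 61 5 9 1 3 6

Derivation:
After 1 (delete_current): list=[8, 5, 9, 1, 3, 6] cursor@8
After 2 (prev): list=[8, 5, 9, 1, 3, 6] cursor@8
After 3 (delete_current): list=[5, 9, 1, 3, 6] cursor@5
After 4 (prev): list=[5, 9, 1, 3, 6] cursor@5
After 5 (insert_before(61)): list=[61, 5, 9, 1, 3, 6] cursor@5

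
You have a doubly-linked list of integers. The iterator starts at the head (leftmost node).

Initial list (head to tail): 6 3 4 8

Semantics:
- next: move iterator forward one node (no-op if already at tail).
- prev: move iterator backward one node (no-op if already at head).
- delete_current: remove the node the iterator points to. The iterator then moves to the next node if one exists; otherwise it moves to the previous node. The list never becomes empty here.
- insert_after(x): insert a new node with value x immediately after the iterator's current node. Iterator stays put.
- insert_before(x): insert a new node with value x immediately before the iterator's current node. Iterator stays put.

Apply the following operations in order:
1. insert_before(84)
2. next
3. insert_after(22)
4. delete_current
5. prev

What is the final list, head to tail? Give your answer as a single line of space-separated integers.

After 1 (insert_before(84)): list=[84, 6, 3, 4, 8] cursor@6
After 2 (next): list=[84, 6, 3, 4, 8] cursor@3
After 3 (insert_after(22)): list=[84, 6, 3, 22, 4, 8] cursor@3
After 4 (delete_current): list=[84, 6, 22, 4, 8] cursor@22
After 5 (prev): list=[84, 6, 22, 4, 8] cursor@6

Answer: 84 6 22 4 8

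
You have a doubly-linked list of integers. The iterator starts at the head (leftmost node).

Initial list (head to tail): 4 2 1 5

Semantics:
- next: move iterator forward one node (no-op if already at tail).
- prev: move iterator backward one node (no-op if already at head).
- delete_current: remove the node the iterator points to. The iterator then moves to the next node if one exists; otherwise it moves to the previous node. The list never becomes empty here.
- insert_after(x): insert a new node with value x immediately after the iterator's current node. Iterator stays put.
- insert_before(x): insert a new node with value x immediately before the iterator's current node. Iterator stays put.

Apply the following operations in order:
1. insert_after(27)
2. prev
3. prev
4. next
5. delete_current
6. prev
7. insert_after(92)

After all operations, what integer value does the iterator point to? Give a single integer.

After 1 (insert_after(27)): list=[4, 27, 2, 1, 5] cursor@4
After 2 (prev): list=[4, 27, 2, 1, 5] cursor@4
After 3 (prev): list=[4, 27, 2, 1, 5] cursor@4
After 4 (next): list=[4, 27, 2, 1, 5] cursor@27
After 5 (delete_current): list=[4, 2, 1, 5] cursor@2
After 6 (prev): list=[4, 2, 1, 5] cursor@4
After 7 (insert_after(92)): list=[4, 92, 2, 1, 5] cursor@4

Answer: 4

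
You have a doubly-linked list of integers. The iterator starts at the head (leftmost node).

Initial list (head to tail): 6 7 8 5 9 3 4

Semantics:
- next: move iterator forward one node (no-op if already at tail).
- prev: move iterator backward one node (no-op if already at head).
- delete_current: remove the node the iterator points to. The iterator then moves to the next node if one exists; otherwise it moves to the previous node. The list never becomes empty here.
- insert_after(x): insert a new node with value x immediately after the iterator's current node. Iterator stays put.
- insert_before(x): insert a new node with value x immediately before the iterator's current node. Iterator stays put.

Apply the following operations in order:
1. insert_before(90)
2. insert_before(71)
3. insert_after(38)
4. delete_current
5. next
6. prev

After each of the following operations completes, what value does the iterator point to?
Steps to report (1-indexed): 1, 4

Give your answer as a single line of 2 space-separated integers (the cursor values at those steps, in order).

After 1 (insert_before(90)): list=[90, 6, 7, 8, 5, 9, 3, 4] cursor@6
After 2 (insert_before(71)): list=[90, 71, 6, 7, 8, 5, 9, 3, 4] cursor@6
After 3 (insert_after(38)): list=[90, 71, 6, 38, 7, 8, 5, 9, 3, 4] cursor@6
After 4 (delete_current): list=[90, 71, 38, 7, 8, 5, 9, 3, 4] cursor@38
After 5 (next): list=[90, 71, 38, 7, 8, 5, 9, 3, 4] cursor@7
After 6 (prev): list=[90, 71, 38, 7, 8, 5, 9, 3, 4] cursor@38

Answer: 6 38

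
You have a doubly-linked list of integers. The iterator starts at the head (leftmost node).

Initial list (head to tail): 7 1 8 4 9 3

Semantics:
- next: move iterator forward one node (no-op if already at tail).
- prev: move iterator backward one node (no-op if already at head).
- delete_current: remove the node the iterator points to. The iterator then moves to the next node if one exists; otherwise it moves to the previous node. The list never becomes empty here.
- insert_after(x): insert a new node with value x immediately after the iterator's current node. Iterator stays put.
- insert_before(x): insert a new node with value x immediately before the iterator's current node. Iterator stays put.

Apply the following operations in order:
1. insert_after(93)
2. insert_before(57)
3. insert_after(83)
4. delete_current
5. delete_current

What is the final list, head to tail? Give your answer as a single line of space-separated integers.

After 1 (insert_after(93)): list=[7, 93, 1, 8, 4, 9, 3] cursor@7
After 2 (insert_before(57)): list=[57, 7, 93, 1, 8, 4, 9, 3] cursor@7
After 3 (insert_after(83)): list=[57, 7, 83, 93, 1, 8, 4, 9, 3] cursor@7
After 4 (delete_current): list=[57, 83, 93, 1, 8, 4, 9, 3] cursor@83
After 5 (delete_current): list=[57, 93, 1, 8, 4, 9, 3] cursor@93

Answer: 57 93 1 8 4 9 3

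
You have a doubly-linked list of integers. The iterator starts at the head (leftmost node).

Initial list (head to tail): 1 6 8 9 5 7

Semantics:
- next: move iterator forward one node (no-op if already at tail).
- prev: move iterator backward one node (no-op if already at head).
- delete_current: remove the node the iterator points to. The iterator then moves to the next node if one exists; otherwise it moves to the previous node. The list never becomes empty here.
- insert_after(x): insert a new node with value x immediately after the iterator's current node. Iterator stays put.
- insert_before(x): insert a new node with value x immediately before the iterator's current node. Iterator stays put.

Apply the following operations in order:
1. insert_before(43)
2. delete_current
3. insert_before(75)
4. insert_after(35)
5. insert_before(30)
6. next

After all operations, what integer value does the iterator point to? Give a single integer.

After 1 (insert_before(43)): list=[43, 1, 6, 8, 9, 5, 7] cursor@1
After 2 (delete_current): list=[43, 6, 8, 9, 5, 7] cursor@6
After 3 (insert_before(75)): list=[43, 75, 6, 8, 9, 5, 7] cursor@6
After 4 (insert_after(35)): list=[43, 75, 6, 35, 8, 9, 5, 7] cursor@6
After 5 (insert_before(30)): list=[43, 75, 30, 6, 35, 8, 9, 5, 7] cursor@6
After 6 (next): list=[43, 75, 30, 6, 35, 8, 9, 5, 7] cursor@35

Answer: 35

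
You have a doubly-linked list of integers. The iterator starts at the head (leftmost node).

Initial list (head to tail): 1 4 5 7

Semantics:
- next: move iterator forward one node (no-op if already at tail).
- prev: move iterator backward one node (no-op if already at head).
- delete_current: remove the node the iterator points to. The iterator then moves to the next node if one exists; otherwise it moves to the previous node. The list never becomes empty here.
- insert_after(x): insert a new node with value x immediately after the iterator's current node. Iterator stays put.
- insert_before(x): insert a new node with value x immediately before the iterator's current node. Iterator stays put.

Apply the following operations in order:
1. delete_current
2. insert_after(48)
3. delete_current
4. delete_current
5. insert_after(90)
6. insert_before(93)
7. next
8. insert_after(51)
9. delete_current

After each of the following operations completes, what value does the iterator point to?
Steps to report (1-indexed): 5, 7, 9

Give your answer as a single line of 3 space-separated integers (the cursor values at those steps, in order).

After 1 (delete_current): list=[4, 5, 7] cursor@4
After 2 (insert_after(48)): list=[4, 48, 5, 7] cursor@4
After 3 (delete_current): list=[48, 5, 7] cursor@48
After 4 (delete_current): list=[5, 7] cursor@5
After 5 (insert_after(90)): list=[5, 90, 7] cursor@5
After 6 (insert_before(93)): list=[93, 5, 90, 7] cursor@5
After 7 (next): list=[93, 5, 90, 7] cursor@90
After 8 (insert_after(51)): list=[93, 5, 90, 51, 7] cursor@90
After 9 (delete_current): list=[93, 5, 51, 7] cursor@51

Answer: 5 90 51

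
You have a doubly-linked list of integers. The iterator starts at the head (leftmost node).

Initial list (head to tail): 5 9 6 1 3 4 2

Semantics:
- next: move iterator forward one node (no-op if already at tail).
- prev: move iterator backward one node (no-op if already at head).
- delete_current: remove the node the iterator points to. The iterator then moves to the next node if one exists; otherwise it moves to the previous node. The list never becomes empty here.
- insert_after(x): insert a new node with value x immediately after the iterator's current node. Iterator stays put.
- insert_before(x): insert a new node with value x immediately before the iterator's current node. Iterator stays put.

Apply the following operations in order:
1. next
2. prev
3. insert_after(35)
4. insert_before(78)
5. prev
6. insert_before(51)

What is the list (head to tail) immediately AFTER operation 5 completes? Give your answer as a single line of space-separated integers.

Answer: 78 5 35 9 6 1 3 4 2

Derivation:
After 1 (next): list=[5, 9, 6, 1, 3, 4, 2] cursor@9
After 2 (prev): list=[5, 9, 6, 1, 3, 4, 2] cursor@5
After 3 (insert_after(35)): list=[5, 35, 9, 6, 1, 3, 4, 2] cursor@5
After 4 (insert_before(78)): list=[78, 5, 35, 9, 6, 1, 3, 4, 2] cursor@5
After 5 (prev): list=[78, 5, 35, 9, 6, 1, 3, 4, 2] cursor@78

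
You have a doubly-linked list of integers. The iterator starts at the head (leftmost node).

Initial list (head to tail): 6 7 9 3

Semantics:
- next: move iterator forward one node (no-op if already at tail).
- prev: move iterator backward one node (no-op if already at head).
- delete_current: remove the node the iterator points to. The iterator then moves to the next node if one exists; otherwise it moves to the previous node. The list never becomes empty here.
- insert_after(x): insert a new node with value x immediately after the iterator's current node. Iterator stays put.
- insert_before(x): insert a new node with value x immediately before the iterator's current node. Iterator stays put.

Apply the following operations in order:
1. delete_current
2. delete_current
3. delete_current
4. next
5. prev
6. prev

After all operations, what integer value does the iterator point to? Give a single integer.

Answer: 3

Derivation:
After 1 (delete_current): list=[7, 9, 3] cursor@7
After 2 (delete_current): list=[9, 3] cursor@9
After 3 (delete_current): list=[3] cursor@3
After 4 (next): list=[3] cursor@3
After 5 (prev): list=[3] cursor@3
After 6 (prev): list=[3] cursor@3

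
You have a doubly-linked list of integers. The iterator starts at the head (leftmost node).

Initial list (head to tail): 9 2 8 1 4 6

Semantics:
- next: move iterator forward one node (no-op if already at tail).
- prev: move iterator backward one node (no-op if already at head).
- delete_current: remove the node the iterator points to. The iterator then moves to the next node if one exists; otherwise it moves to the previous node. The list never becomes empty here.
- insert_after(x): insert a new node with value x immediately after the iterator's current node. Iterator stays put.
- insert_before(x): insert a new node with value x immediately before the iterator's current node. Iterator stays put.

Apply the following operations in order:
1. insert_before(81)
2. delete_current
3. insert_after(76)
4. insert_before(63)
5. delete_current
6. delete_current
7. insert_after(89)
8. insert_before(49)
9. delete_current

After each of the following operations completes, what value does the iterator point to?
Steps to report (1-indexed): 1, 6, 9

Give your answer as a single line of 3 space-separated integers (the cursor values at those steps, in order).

Answer: 9 8 89

Derivation:
After 1 (insert_before(81)): list=[81, 9, 2, 8, 1, 4, 6] cursor@9
After 2 (delete_current): list=[81, 2, 8, 1, 4, 6] cursor@2
After 3 (insert_after(76)): list=[81, 2, 76, 8, 1, 4, 6] cursor@2
After 4 (insert_before(63)): list=[81, 63, 2, 76, 8, 1, 4, 6] cursor@2
After 5 (delete_current): list=[81, 63, 76, 8, 1, 4, 6] cursor@76
After 6 (delete_current): list=[81, 63, 8, 1, 4, 6] cursor@8
After 7 (insert_after(89)): list=[81, 63, 8, 89, 1, 4, 6] cursor@8
After 8 (insert_before(49)): list=[81, 63, 49, 8, 89, 1, 4, 6] cursor@8
After 9 (delete_current): list=[81, 63, 49, 89, 1, 4, 6] cursor@89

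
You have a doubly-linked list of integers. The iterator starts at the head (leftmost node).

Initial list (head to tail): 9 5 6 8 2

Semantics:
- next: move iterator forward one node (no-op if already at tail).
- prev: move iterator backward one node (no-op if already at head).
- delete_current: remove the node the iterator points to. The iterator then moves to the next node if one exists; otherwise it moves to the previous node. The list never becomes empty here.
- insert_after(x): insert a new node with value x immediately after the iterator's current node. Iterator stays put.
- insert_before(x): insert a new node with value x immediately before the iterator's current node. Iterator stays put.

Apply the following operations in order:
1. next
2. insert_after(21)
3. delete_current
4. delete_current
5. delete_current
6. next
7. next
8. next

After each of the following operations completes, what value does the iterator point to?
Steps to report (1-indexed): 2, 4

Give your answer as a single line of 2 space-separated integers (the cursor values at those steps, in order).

After 1 (next): list=[9, 5, 6, 8, 2] cursor@5
After 2 (insert_after(21)): list=[9, 5, 21, 6, 8, 2] cursor@5
After 3 (delete_current): list=[9, 21, 6, 8, 2] cursor@21
After 4 (delete_current): list=[9, 6, 8, 2] cursor@6
After 5 (delete_current): list=[9, 8, 2] cursor@8
After 6 (next): list=[9, 8, 2] cursor@2
After 7 (next): list=[9, 8, 2] cursor@2
After 8 (next): list=[9, 8, 2] cursor@2

Answer: 5 6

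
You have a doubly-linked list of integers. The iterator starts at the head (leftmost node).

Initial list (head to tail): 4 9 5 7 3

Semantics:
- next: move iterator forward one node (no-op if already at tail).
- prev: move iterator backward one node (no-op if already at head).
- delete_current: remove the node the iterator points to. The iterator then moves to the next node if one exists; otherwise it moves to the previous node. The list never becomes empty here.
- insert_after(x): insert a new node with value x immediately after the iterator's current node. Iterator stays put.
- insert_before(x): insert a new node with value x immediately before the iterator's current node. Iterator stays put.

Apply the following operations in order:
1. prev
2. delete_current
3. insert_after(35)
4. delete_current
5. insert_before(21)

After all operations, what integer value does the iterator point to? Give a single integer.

After 1 (prev): list=[4, 9, 5, 7, 3] cursor@4
After 2 (delete_current): list=[9, 5, 7, 3] cursor@9
After 3 (insert_after(35)): list=[9, 35, 5, 7, 3] cursor@9
After 4 (delete_current): list=[35, 5, 7, 3] cursor@35
After 5 (insert_before(21)): list=[21, 35, 5, 7, 3] cursor@35

Answer: 35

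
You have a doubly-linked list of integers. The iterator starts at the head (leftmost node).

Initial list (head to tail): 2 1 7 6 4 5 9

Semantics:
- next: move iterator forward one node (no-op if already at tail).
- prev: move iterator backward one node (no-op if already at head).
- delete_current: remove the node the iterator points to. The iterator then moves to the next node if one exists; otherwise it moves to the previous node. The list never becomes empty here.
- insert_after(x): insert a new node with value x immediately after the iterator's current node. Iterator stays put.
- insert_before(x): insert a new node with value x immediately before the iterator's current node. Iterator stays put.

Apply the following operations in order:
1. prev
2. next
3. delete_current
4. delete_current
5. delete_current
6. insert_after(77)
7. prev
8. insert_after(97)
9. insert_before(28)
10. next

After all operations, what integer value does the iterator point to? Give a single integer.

Answer: 97

Derivation:
After 1 (prev): list=[2, 1, 7, 6, 4, 5, 9] cursor@2
After 2 (next): list=[2, 1, 7, 6, 4, 5, 9] cursor@1
After 3 (delete_current): list=[2, 7, 6, 4, 5, 9] cursor@7
After 4 (delete_current): list=[2, 6, 4, 5, 9] cursor@6
After 5 (delete_current): list=[2, 4, 5, 9] cursor@4
After 6 (insert_after(77)): list=[2, 4, 77, 5, 9] cursor@4
After 7 (prev): list=[2, 4, 77, 5, 9] cursor@2
After 8 (insert_after(97)): list=[2, 97, 4, 77, 5, 9] cursor@2
After 9 (insert_before(28)): list=[28, 2, 97, 4, 77, 5, 9] cursor@2
After 10 (next): list=[28, 2, 97, 4, 77, 5, 9] cursor@97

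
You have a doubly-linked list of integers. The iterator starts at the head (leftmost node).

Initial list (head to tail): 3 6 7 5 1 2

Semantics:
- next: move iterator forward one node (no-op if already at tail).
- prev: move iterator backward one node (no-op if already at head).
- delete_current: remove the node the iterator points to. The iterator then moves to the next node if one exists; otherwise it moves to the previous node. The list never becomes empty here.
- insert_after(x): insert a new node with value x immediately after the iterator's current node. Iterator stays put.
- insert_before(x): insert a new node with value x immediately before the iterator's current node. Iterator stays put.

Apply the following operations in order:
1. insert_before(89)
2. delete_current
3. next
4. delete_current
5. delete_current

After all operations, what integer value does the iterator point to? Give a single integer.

After 1 (insert_before(89)): list=[89, 3, 6, 7, 5, 1, 2] cursor@3
After 2 (delete_current): list=[89, 6, 7, 5, 1, 2] cursor@6
After 3 (next): list=[89, 6, 7, 5, 1, 2] cursor@7
After 4 (delete_current): list=[89, 6, 5, 1, 2] cursor@5
After 5 (delete_current): list=[89, 6, 1, 2] cursor@1

Answer: 1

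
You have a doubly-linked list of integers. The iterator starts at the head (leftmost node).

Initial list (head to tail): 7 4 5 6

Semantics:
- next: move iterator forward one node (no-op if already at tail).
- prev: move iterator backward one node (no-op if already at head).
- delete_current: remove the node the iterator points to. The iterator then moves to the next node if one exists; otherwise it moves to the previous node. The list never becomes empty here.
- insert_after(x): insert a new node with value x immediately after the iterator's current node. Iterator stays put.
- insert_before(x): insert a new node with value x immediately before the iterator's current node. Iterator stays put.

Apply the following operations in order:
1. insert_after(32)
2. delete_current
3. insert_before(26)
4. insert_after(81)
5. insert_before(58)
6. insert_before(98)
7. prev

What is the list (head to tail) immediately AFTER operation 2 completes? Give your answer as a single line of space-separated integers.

Answer: 32 4 5 6

Derivation:
After 1 (insert_after(32)): list=[7, 32, 4, 5, 6] cursor@7
After 2 (delete_current): list=[32, 4, 5, 6] cursor@32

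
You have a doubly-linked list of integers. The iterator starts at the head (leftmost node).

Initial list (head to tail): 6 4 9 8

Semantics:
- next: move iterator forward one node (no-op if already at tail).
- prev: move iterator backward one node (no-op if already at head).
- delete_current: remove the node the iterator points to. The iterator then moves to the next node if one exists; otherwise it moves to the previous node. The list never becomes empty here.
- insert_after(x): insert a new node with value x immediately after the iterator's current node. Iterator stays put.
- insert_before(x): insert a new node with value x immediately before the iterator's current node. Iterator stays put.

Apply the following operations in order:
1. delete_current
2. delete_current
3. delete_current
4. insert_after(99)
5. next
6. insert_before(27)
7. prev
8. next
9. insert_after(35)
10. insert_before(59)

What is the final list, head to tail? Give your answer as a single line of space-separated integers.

Answer: 8 27 59 99 35

Derivation:
After 1 (delete_current): list=[4, 9, 8] cursor@4
After 2 (delete_current): list=[9, 8] cursor@9
After 3 (delete_current): list=[8] cursor@8
After 4 (insert_after(99)): list=[8, 99] cursor@8
After 5 (next): list=[8, 99] cursor@99
After 6 (insert_before(27)): list=[8, 27, 99] cursor@99
After 7 (prev): list=[8, 27, 99] cursor@27
After 8 (next): list=[8, 27, 99] cursor@99
After 9 (insert_after(35)): list=[8, 27, 99, 35] cursor@99
After 10 (insert_before(59)): list=[8, 27, 59, 99, 35] cursor@99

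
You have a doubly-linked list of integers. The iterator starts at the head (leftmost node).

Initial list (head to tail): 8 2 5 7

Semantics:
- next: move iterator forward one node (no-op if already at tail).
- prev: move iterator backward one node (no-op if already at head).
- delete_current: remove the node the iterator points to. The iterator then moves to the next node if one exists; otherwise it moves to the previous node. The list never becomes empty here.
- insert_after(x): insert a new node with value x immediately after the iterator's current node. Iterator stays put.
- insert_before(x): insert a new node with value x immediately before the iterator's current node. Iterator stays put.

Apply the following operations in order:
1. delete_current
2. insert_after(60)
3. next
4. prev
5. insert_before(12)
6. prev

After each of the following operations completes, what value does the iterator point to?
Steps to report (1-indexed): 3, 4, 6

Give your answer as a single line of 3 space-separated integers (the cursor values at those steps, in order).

Answer: 60 2 12

Derivation:
After 1 (delete_current): list=[2, 5, 7] cursor@2
After 2 (insert_after(60)): list=[2, 60, 5, 7] cursor@2
After 3 (next): list=[2, 60, 5, 7] cursor@60
After 4 (prev): list=[2, 60, 5, 7] cursor@2
After 5 (insert_before(12)): list=[12, 2, 60, 5, 7] cursor@2
After 6 (prev): list=[12, 2, 60, 5, 7] cursor@12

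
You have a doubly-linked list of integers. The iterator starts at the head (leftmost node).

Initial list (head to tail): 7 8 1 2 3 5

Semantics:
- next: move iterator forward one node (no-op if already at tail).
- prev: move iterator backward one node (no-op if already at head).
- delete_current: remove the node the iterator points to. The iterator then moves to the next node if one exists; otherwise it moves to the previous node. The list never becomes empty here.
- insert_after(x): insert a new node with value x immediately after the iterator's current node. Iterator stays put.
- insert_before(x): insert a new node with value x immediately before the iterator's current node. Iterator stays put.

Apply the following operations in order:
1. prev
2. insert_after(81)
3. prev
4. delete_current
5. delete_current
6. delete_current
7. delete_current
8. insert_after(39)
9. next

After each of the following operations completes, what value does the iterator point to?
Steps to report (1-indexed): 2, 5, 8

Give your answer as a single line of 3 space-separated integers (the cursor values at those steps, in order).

After 1 (prev): list=[7, 8, 1, 2, 3, 5] cursor@7
After 2 (insert_after(81)): list=[7, 81, 8, 1, 2, 3, 5] cursor@7
After 3 (prev): list=[7, 81, 8, 1, 2, 3, 5] cursor@7
After 4 (delete_current): list=[81, 8, 1, 2, 3, 5] cursor@81
After 5 (delete_current): list=[8, 1, 2, 3, 5] cursor@8
After 6 (delete_current): list=[1, 2, 3, 5] cursor@1
After 7 (delete_current): list=[2, 3, 5] cursor@2
After 8 (insert_after(39)): list=[2, 39, 3, 5] cursor@2
After 9 (next): list=[2, 39, 3, 5] cursor@39

Answer: 7 8 2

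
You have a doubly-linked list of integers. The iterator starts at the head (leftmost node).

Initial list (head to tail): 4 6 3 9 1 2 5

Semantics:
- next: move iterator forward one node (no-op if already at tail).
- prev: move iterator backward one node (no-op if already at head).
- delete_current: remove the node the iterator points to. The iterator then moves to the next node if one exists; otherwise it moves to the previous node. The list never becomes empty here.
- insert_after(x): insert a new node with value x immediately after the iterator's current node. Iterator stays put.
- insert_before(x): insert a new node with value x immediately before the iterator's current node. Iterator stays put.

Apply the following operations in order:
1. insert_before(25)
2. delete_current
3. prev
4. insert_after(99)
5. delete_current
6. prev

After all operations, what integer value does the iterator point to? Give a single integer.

Answer: 99

Derivation:
After 1 (insert_before(25)): list=[25, 4, 6, 3, 9, 1, 2, 5] cursor@4
After 2 (delete_current): list=[25, 6, 3, 9, 1, 2, 5] cursor@6
After 3 (prev): list=[25, 6, 3, 9, 1, 2, 5] cursor@25
After 4 (insert_after(99)): list=[25, 99, 6, 3, 9, 1, 2, 5] cursor@25
After 5 (delete_current): list=[99, 6, 3, 9, 1, 2, 5] cursor@99
After 6 (prev): list=[99, 6, 3, 9, 1, 2, 5] cursor@99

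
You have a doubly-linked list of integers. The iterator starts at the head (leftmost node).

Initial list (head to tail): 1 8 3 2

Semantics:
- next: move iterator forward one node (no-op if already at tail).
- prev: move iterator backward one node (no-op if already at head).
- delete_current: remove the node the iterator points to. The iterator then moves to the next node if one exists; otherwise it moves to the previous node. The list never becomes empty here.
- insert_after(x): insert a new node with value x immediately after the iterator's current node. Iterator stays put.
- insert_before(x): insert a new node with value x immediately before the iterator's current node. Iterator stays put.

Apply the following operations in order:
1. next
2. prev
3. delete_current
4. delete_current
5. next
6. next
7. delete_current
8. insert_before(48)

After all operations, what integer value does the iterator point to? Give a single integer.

Answer: 3

Derivation:
After 1 (next): list=[1, 8, 3, 2] cursor@8
After 2 (prev): list=[1, 8, 3, 2] cursor@1
After 3 (delete_current): list=[8, 3, 2] cursor@8
After 4 (delete_current): list=[3, 2] cursor@3
After 5 (next): list=[3, 2] cursor@2
After 6 (next): list=[3, 2] cursor@2
After 7 (delete_current): list=[3] cursor@3
After 8 (insert_before(48)): list=[48, 3] cursor@3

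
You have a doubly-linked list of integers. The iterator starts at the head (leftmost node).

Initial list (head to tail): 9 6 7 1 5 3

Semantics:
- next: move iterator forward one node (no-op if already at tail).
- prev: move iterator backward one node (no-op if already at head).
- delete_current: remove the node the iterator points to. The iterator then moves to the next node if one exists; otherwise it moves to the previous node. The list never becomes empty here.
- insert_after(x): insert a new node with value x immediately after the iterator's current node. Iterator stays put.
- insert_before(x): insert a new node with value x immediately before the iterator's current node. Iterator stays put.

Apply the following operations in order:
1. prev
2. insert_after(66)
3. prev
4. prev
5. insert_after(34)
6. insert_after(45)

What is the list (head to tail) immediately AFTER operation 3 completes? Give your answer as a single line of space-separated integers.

Answer: 9 66 6 7 1 5 3

Derivation:
After 1 (prev): list=[9, 6, 7, 1, 5, 3] cursor@9
After 2 (insert_after(66)): list=[9, 66, 6, 7, 1, 5, 3] cursor@9
After 3 (prev): list=[9, 66, 6, 7, 1, 5, 3] cursor@9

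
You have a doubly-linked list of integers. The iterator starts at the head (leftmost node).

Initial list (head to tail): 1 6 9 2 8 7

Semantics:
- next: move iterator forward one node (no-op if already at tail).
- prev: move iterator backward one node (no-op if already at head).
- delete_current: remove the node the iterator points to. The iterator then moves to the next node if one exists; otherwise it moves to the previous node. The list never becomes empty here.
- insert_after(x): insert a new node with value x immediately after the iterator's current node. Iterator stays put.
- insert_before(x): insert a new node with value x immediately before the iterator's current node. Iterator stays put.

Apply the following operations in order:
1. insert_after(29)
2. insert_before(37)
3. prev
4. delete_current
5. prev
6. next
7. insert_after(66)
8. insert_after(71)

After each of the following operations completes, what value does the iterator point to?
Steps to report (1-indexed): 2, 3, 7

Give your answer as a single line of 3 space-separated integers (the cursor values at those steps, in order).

Answer: 1 37 29

Derivation:
After 1 (insert_after(29)): list=[1, 29, 6, 9, 2, 8, 7] cursor@1
After 2 (insert_before(37)): list=[37, 1, 29, 6, 9, 2, 8, 7] cursor@1
After 3 (prev): list=[37, 1, 29, 6, 9, 2, 8, 7] cursor@37
After 4 (delete_current): list=[1, 29, 6, 9, 2, 8, 7] cursor@1
After 5 (prev): list=[1, 29, 6, 9, 2, 8, 7] cursor@1
After 6 (next): list=[1, 29, 6, 9, 2, 8, 7] cursor@29
After 7 (insert_after(66)): list=[1, 29, 66, 6, 9, 2, 8, 7] cursor@29
After 8 (insert_after(71)): list=[1, 29, 71, 66, 6, 9, 2, 8, 7] cursor@29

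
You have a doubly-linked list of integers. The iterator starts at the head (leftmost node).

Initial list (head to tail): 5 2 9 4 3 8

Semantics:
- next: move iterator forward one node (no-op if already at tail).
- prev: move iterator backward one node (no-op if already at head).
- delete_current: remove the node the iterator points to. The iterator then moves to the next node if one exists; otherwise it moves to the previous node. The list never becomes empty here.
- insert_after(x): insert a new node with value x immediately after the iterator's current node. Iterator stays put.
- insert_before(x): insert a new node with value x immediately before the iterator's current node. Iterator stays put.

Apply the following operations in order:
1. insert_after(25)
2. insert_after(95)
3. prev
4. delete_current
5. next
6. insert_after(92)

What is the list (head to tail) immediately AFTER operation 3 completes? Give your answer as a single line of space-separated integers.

After 1 (insert_after(25)): list=[5, 25, 2, 9, 4, 3, 8] cursor@5
After 2 (insert_after(95)): list=[5, 95, 25, 2, 9, 4, 3, 8] cursor@5
After 3 (prev): list=[5, 95, 25, 2, 9, 4, 3, 8] cursor@5

Answer: 5 95 25 2 9 4 3 8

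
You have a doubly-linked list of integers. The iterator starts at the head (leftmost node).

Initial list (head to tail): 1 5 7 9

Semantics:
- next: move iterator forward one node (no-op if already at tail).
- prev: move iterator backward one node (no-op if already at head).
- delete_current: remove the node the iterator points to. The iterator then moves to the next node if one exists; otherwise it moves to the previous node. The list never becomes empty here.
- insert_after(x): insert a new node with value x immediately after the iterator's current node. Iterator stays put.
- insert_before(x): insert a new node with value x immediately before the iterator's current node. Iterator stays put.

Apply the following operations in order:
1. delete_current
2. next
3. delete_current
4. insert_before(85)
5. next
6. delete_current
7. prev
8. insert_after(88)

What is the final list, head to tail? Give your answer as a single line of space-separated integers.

After 1 (delete_current): list=[5, 7, 9] cursor@5
After 2 (next): list=[5, 7, 9] cursor@7
After 3 (delete_current): list=[5, 9] cursor@9
After 4 (insert_before(85)): list=[5, 85, 9] cursor@9
After 5 (next): list=[5, 85, 9] cursor@9
After 6 (delete_current): list=[5, 85] cursor@85
After 7 (prev): list=[5, 85] cursor@5
After 8 (insert_after(88)): list=[5, 88, 85] cursor@5

Answer: 5 88 85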